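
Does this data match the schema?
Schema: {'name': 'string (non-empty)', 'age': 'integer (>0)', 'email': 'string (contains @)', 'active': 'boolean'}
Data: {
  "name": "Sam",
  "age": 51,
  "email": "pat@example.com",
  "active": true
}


Validating each field against schema:
  name: OK (non-empty string)
  age: OK (positive integer)
  email: OK (string with @)
  active: OK (boolean)

Result: VALID

VALID


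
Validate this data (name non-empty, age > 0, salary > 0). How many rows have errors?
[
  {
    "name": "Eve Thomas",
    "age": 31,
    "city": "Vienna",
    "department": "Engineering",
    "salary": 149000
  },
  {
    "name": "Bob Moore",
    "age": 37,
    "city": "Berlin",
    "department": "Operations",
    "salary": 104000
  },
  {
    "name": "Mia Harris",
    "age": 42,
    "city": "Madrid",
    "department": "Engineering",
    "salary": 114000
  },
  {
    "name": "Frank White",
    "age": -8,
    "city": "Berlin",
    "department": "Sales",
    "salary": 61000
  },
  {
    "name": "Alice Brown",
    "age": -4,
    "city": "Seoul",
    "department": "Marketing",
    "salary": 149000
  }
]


Validating 5 records:
Rules: name non-empty, age > 0, salary > 0

  Row 1 (Eve Thomas): OK
  Row 2 (Bob Moore): OK
  Row 3 (Mia Harris): OK
  Row 4 (Frank White): negative age: -8
  Row 5 (Alice Brown): negative age: -4

Total errors: 2

2 errors


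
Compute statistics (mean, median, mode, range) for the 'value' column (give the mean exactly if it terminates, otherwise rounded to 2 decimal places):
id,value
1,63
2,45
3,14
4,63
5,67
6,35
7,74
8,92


Data: [63, 45, 14, 63, 67, 35, 74, 92]
Count: 8
Sum: 453
Mean: 453/8 = 56.625
Sorted: [14, 35, 45, 63, 63, 67, 74, 92]
Median: 63.0
Mode: 63 (2 times)
Range: 92 - 14 = 78
Min: 14, Max: 92

mean=56.625, median=63.0, mode=63, range=78


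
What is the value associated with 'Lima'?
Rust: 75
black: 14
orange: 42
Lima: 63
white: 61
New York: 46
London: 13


Looking up key 'Lima'
Value: 63

63


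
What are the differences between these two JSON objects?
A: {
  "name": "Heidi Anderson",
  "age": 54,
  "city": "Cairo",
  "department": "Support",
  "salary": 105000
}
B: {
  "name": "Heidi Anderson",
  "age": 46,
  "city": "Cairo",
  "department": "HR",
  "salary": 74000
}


Comparing each field (in key order):
  name: same
  age: DIFFERENT
  city: same
  department: DIFFERENT
  salary: DIFFERENT
Differences:
  age: 54 -> 46
  department: Support -> HR
  salary: 105000 -> 74000

3 field(s) changed

3 changes: age, department, salary


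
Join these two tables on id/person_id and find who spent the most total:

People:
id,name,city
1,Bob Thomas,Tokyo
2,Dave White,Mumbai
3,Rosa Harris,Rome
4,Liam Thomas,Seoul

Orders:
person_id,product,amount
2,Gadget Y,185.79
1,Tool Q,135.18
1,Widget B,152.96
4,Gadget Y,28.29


Join on: people.id = orders.person_id

Joined rows:
  Dave White (Mumbai) bought Gadget Y for $185.79
  Bob Thomas (Tokyo) bought Tool Q for $135.18
  Bob Thomas (Tokyo) bought Widget B for $152.96
  Liam Thomas (Seoul) bought Gadget Y for $28.29

Total per person:
  Bob Thomas: $288.14
  Dave White: $185.79
  Liam Thomas: $28.29

Top spender: Bob Thomas ($288.14)

Bob Thomas ($288.14)


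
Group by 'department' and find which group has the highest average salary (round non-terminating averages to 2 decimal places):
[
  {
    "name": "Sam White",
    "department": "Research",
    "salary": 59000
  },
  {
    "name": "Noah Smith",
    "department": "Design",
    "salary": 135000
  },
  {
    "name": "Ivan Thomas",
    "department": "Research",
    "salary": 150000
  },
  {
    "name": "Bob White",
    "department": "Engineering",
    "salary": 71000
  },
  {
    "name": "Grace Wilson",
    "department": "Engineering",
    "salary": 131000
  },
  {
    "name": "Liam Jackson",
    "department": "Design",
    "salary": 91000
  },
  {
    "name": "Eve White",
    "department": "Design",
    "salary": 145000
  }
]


Group by: department

Groups:
  Design: 3 people, avg salary = 371000/3 ≈ $123666.67
  Engineering: 2 people, avg salary = 202000/2 = $101000
  Research: 2 people, avg salary = 209000/2 = $104500

Highest average salary: Design (≈$123666.67)

Design (≈$123666.67)


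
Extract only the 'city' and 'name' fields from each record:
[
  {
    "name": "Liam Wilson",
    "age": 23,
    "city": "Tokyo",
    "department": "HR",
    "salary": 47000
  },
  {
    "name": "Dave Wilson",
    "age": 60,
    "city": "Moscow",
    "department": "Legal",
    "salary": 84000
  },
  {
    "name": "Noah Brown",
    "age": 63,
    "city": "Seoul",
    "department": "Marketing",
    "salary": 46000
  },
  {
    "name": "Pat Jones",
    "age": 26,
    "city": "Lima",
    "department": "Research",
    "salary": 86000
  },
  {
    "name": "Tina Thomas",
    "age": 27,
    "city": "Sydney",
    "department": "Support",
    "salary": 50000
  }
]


Original: 5 records with fields: name, age, city, department, salary
Keep: ['city', 'name']
Drop: ['age', 'department', 'salary']
Result: 5 records, 2 fields each

[
  {
    "city": "Tokyo",
    "name": "Liam Wilson"
  },
  {
    "city": "Moscow",
    "name": "Dave Wilson"
  },
  {
    "city": "Seoul",
    "name": "Noah Brown"
  },
  {
    "city": "Lima",
    "name": "Pat Jones"
  },
  {
    "city": "Sydney",
    "name": "Tina Thomas"
  }
]


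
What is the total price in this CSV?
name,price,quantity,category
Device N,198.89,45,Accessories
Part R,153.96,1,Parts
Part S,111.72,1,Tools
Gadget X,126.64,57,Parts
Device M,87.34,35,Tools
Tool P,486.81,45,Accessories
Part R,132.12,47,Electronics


Computing total price:
Values: [198.89, 153.96, 111.72, 126.64, 87.34, 486.81, 132.12]
Sum = 1297.48

1297.48


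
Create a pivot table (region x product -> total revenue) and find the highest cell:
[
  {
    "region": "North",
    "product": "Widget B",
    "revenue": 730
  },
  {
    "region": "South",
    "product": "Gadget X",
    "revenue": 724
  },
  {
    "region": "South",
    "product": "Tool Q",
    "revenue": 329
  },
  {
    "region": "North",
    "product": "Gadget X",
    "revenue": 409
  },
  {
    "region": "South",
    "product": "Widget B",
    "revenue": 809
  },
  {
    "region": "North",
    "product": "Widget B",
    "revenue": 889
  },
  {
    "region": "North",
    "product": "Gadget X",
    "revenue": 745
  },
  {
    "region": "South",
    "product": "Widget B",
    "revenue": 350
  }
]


Pivot: region (rows) x product (columns) -> total revenue

     Gadget X      Tool Q        Widget B    
North         1154             0          1619  
South          724           329          1159  

Highest: North / Widget B = $1619

North / Widget B = $1619


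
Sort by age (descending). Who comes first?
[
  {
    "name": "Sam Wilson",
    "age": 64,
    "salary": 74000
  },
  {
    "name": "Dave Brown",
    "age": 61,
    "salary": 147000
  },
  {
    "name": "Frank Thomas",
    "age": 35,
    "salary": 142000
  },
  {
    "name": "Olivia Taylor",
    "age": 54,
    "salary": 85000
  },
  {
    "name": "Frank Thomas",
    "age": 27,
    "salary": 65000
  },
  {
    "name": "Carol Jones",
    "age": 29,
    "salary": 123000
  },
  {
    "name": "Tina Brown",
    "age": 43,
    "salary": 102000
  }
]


Sort by: age (descending)

Sorted order:
  1. Sam Wilson (age = 64)
  2. Dave Brown (age = 61)
  3. Olivia Taylor (age = 54)
  4. Tina Brown (age = 43)
  5. Frank Thomas (age = 35)
  6. Carol Jones (age = 29)
  7. Frank Thomas (age = 27)

First: Sam Wilson

Sam Wilson


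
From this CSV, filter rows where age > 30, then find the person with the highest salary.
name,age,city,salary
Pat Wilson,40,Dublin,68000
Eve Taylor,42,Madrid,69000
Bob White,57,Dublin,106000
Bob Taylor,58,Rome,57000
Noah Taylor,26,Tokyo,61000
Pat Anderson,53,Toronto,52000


Filter: age > 30
Sort by: salary (descending)

Filtered records (5):
  Bob White, age 57, salary $106000
  Eve Taylor, age 42, salary $69000
  Pat Wilson, age 40, salary $68000
  Bob Taylor, age 58, salary $57000
  Pat Anderson, age 53, salary $52000

Highest salary: Bob White ($106000)

Bob White


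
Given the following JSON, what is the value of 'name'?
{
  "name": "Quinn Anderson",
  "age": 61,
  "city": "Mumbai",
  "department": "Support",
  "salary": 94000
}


Looking up field 'name'
Value: Quinn Anderson

Quinn Anderson


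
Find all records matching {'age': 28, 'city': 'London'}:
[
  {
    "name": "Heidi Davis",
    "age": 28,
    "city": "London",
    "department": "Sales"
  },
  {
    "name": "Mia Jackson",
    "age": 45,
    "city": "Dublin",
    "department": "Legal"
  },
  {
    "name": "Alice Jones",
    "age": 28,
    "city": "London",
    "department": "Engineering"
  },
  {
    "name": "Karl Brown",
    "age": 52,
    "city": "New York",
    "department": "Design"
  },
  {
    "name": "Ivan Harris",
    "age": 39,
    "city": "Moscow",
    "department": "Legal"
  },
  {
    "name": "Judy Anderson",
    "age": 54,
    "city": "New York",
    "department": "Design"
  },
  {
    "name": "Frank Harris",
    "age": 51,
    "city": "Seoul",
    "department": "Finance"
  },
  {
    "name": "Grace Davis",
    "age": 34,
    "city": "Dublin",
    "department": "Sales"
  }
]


Search criteria: {'age': 28, 'city': 'London'}

Checking 8 records:
  Heidi Davis: {age: 28, city: London} <-- MATCH
  Mia Jackson: {age: 45, city: Dublin}
  Alice Jones: {age: 28, city: London} <-- MATCH
  Karl Brown: {age: 52, city: New York}
  Ivan Harris: {age: 39, city: Moscow}
  Judy Anderson: {age: 54, city: New York}
  Frank Harris: {age: 51, city: Seoul}
  Grace Davis: {age: 34, city: Dublin}

Matches: ["Heidi Davis", "Alice Jones"]

["Heidi Davis", "Alice Jones"]


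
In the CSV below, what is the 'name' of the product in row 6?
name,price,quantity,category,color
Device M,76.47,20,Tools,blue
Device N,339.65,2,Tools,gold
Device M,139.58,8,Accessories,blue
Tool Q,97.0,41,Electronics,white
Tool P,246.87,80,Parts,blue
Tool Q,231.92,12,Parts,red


Query: Row 6 ('Tool Q'), column 'name'
Value: Tool Q

Tool Q


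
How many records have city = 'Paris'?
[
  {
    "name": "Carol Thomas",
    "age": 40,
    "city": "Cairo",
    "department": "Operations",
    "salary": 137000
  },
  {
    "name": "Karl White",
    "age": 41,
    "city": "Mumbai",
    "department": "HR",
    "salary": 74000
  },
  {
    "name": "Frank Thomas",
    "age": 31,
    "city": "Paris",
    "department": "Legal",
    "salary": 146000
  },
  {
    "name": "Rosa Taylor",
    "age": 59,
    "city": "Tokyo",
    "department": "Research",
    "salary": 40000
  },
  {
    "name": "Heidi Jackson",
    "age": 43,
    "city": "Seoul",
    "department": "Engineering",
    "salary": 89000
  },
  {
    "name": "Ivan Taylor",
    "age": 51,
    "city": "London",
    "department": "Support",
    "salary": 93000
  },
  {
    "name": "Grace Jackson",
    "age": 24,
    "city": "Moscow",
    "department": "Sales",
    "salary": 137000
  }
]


Data: 7 records
Condition: city = 'Paris'

Checking each record:
  Carol Thomas: Cairo
  Karl White: Mumbai
  Frank Thomas: Paris MATCH
  Rosa Taylor: Tokyo
  Heidi Jackson: Seoul
  Ivan Taylor: London
  Grace Jackson: Moscow

Count: 1

1


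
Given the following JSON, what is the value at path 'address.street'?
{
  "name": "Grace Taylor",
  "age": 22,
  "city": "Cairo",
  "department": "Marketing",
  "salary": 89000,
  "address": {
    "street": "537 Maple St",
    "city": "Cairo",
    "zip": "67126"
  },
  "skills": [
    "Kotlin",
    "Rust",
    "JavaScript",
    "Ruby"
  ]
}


Query: address.street
Path: address -> street
Value: 537 Maple St

537 Maple St


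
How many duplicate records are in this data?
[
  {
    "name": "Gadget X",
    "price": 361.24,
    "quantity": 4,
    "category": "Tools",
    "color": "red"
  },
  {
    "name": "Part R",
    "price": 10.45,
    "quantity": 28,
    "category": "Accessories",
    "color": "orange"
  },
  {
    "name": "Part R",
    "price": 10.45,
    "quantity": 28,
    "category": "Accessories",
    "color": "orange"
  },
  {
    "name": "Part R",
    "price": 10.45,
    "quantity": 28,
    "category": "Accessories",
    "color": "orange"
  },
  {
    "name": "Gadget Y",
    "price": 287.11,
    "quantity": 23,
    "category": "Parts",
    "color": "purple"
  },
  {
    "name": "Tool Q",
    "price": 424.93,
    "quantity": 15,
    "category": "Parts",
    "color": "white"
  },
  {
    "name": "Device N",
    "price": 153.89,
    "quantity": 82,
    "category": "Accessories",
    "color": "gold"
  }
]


Checking 7 records for duplicates:

  Row 1: Gadget X ($361.24, qty 4)
  Row 2: Part R ($10.45, qty 28)
  Row 3: Part R ($10.45, qty 28) <-- DUPLICATE
  Row 4: Part R ($10.45, qty 28) <-- DUPLICATE
  Row 5: Gadget Y ($287.11, qty 23)
  Row 6: Tool Q ($424.93, qty 15)
  Row 7: Device N ($153.89, qty 82)

Duplicates found: 2
Unique records: 5

2 duplicates, 5 unique


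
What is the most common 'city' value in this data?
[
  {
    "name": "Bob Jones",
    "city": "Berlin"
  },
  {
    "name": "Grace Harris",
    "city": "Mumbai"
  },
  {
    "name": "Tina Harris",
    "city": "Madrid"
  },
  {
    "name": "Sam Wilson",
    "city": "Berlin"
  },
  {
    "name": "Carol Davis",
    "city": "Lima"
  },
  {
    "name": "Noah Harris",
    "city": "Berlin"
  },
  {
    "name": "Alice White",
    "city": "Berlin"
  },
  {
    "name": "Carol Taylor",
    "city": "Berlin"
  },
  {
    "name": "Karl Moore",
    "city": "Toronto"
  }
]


Counting 'city' values across 9 records:

  Berlin: 5 #####
  Mumbai: 1 #
  Madrid: 1 #
  Lima: 1 #
  Toronto: 1 #

Most common: Berlin (5 times)

Berlin (5 times)


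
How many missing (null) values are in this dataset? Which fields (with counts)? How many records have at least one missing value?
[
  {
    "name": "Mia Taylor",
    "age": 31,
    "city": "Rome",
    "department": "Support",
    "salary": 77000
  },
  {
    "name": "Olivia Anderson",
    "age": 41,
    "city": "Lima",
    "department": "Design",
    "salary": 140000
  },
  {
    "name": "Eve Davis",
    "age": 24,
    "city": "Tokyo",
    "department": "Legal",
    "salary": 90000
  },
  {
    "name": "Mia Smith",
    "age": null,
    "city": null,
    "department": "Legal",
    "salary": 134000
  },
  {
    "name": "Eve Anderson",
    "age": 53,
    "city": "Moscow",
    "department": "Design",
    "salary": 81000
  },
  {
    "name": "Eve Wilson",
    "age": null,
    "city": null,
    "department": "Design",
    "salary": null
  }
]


Checking for missing (null) values in 6 records:

  Mia Taylor: complete
  Olivia Anderson: complete
  Eve Davis: complete
  Mia Smith: age, city
  Eve Anderson: complete
  Eve Wilson: age, city, salary

Per field:
  name: 0 missing
  age: 2 missing
  city: 2 missing
  department: 0 missing
  salary: 1 missing

Total missing values: 5
Records with any missing: 2

5 missing values (age: 2, city: 2, salary: 1); 2 incomplete records


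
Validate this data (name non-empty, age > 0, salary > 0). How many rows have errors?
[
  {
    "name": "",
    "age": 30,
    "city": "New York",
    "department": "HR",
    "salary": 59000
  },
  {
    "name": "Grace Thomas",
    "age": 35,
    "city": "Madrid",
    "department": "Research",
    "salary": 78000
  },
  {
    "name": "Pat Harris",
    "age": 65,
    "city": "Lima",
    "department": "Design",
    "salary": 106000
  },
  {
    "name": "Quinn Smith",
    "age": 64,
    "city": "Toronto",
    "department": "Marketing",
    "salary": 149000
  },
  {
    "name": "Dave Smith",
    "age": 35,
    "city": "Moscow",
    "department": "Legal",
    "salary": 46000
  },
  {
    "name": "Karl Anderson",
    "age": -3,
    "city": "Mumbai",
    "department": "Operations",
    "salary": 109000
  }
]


Validating 6 records:
Rules: name non-empty, age > 0, salary > 0

  Row 1 (???): empty name
  Row 2 (Grace Thomas): OK
  Row 3 (Pat Harris): OK
  Row 4 (Quinn Smith): OK
  Row 5 (Dave Smith): OK
  Row 6 (Karl Anderson): negative age: -3

Total errors: 2

2 errors


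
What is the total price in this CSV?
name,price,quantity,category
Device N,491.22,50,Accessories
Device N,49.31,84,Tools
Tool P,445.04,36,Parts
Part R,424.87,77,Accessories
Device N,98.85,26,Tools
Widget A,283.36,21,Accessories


Computing total price:
Values: [491.22, 49.31, 445.04, 424.87, 98.85, 283.36]
Sum = 1792.65

1792.65


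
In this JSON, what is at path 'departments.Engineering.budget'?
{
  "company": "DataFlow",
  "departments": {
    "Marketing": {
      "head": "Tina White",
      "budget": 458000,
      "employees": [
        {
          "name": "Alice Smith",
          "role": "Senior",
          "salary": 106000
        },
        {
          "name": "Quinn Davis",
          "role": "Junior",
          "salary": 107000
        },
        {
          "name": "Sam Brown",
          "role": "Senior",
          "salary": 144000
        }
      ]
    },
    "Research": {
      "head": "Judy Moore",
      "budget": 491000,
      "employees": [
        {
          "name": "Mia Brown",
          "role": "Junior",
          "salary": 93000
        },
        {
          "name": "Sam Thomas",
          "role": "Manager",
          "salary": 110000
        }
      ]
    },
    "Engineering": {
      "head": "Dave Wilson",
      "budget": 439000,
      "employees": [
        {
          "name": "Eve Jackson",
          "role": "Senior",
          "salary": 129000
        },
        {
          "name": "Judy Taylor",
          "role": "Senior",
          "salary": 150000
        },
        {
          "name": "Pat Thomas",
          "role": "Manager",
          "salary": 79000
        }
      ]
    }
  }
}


Path: departments.Engineering.budget

Navigate:
  -> departments
  -> Engineering
  -> budget = 439000

439000


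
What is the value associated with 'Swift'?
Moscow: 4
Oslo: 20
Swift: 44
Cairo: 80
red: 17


Looking up key 'Swift'
Value: 44

44


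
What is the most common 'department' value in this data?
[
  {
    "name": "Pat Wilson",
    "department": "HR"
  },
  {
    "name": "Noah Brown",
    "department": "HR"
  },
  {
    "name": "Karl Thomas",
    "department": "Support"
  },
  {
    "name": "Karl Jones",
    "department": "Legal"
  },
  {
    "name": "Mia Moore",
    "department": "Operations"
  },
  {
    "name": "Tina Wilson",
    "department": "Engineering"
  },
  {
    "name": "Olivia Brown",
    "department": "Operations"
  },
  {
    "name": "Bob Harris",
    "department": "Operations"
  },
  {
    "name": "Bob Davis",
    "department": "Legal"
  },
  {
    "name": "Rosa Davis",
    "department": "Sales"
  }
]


Counting 'department' values across 10 records:

  Operations: 3 ###
  HR: 2 ##
  Legal: 2 ##
  Support: 1 #
  Engineering: 1 #
  Sales: 1 #

Most common: Operations (3 times)

Operations (3 times)


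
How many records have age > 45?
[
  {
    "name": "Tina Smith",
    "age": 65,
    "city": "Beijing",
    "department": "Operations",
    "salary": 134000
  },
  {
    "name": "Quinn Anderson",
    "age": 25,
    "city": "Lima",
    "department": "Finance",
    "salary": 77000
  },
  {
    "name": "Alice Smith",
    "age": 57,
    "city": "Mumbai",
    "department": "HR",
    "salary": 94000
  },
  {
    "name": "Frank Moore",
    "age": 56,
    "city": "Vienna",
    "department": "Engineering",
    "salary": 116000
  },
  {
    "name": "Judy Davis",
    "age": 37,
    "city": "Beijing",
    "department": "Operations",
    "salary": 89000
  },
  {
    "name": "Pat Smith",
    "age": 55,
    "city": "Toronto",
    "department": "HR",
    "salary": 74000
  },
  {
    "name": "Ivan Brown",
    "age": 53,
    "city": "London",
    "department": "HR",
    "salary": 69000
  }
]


Data: 7 records
Condition: age > 45

Checking each record:
  Tina Smith: 65 MATCH
  Quinn Anderson: 25
  Alice Smith: 57 MATCH
  Frank Moore: 56 MATCH
  Judy Davis: 37
  Pat Smith: 55 MATCH
  Ivan Brown: 53 MATCH

Count: 5

5


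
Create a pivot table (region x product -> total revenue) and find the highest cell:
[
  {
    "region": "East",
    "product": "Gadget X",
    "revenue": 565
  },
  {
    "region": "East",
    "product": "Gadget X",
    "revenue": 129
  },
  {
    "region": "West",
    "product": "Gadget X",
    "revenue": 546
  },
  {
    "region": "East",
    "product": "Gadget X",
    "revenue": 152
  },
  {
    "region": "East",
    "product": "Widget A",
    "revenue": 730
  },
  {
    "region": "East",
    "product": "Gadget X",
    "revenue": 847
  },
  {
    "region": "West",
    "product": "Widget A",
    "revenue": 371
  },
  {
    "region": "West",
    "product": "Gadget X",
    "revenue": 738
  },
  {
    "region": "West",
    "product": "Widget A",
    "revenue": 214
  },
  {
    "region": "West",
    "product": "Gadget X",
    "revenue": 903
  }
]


Pivot: region (rows) x product (columns) -> total revenue

     Gadget X      Widget A    
East          1693           730  
West          2187           585  

Highest: West / Gadget X = $2187

West / Gadget X = $2187


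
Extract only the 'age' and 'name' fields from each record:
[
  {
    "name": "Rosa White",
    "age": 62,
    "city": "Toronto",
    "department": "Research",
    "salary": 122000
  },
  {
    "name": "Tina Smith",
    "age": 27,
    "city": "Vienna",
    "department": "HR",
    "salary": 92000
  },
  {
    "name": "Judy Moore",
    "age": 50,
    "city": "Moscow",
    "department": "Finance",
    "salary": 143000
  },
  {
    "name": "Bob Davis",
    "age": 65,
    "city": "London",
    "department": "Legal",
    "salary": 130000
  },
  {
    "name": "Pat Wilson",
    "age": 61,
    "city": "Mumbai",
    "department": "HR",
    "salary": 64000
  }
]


Original: 5 records with fields: name, age, city, department, salary
Keep: ['age', 'name']
Drop: ['city', 'department', 'salary']
Result: 5 records, 2 fields each

[
  {
    "age": 62,
    "name": "Rosa White"
  },
  {
    "age": 27,
    "name": "Tina Smith"
  },
  {
    "age": 50,
    "name": "Judy Moore"
  },
  {
    "age": 65,
    "name": "Bob Davis"
  },
  {
    "age": 61,
    "name": "Pat Wilson"
  }
]


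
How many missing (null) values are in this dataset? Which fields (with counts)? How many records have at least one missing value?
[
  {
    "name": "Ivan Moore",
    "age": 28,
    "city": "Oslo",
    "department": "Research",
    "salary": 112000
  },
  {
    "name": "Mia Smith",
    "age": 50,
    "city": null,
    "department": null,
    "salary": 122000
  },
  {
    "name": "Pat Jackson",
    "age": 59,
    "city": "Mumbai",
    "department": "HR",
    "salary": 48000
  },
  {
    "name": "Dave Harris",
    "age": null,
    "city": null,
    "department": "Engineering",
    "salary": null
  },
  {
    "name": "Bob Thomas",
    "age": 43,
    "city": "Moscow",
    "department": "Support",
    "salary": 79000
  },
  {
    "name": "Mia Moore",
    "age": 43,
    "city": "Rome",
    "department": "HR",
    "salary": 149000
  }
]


Checking for missing (null) values in 6 records:

  Ivan Moore: complete
  Mia Smith: city, department
  Pat Jackson: complete
  Dave Harris: age, city, salary
  Bob Thomas: complete
  Mia Moore: complete

Per field:
  name: 0 missing
  age: 1 missing
  city: 2 missing
  department: 1 missing
  salary: 1 missing

Total missing values: 5
Records with any missing: 2

5 missing values (age: 1, city: 2, department: 1, salary: 1); 2 incomplete records


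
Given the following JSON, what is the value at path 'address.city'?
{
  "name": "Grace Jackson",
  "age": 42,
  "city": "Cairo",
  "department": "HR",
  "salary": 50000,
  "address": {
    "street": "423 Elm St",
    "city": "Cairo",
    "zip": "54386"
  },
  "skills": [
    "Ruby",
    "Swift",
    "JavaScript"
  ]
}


Query: address.city
Path: address -> city
Value: Cairo

Cairo


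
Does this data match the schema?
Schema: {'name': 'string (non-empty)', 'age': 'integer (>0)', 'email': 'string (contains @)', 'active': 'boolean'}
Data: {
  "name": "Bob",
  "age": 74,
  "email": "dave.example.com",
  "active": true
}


Validating each field against schema:
  name: OK (non-empty string)
  age: OK (positive integer)
  email: FAIL ("dave.example.com" does not contain @)
  active: OK (boolean)

Result: INVALID (1 error: email)

INVALID (1 error: email)


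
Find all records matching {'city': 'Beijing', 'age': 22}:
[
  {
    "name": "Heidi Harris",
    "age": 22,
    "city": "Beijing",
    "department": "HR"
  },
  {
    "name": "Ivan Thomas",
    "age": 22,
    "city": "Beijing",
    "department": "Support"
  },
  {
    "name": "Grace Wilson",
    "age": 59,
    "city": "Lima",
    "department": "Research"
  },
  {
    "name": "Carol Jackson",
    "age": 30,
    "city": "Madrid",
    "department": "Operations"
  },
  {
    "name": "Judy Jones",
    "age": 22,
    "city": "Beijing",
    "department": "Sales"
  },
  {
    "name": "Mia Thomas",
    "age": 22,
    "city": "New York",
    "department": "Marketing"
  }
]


Search criteria: {'city': 'Beijing', 'age': 22}

Checking 6 records:
  Heidi Harris: {city: Beijing, age: 22} <-- MATCH
  Ivan Thomas: {city: Beijing, age: 22} <-- MATCH
  Grace Wilson: {city: Lima, age: 59}
  Carol Jackson: {city: Madrid, age: 30}
  Judy Jones: {city: Beijing, age: 22} <-- MATCH
  Mia Thomas: {city: New York, age: 22}

Matches: ["Heidi Harris", "Ivan Thomas", "Judy Jones"]

["Heidi Harris", "Ivan Thomas", "Judy Jones"]


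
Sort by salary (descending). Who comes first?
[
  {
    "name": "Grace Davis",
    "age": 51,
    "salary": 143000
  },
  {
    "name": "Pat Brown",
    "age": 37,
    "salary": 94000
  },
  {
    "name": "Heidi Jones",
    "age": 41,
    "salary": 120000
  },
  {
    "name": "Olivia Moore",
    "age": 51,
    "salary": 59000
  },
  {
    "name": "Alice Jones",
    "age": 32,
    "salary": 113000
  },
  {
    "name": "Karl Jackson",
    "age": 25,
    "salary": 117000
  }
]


Sort by: salary (descending)

Sorted order:
  1. Grace Davis (salary = 143000)
  2. Heidi Jones (salary = 120000)
  3. Karl Jackson (salary = 117000)
  4. Alice Jones (salary = 113000)
  5. Pat Brown (salary = 94000)
  6. Olivia Moore (salary = 59000)

First: Grace Davis

Grace Davis


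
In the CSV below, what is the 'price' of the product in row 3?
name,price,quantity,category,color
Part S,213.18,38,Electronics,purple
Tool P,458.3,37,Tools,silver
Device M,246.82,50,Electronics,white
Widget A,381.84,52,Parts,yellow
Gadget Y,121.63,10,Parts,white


Query: Row 3 ('Device M'), column 'price'
Value: 246.82

246.82


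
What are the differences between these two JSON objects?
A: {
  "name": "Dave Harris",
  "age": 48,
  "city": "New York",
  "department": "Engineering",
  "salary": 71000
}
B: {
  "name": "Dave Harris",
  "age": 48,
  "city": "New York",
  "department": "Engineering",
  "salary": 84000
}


Comparing each field (in key order):
  name: same
  age: same
  city: same
  department: same
  salary: DIFFERENT
Differences:
  salary: 71000 -> 84000

1 field(s) changed

1 change: salary


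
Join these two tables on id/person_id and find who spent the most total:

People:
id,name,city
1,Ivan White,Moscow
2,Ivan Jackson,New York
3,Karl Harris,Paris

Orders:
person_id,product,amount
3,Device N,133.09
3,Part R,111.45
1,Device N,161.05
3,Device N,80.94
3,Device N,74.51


Join on: people.id = orders.person_id

Joined rows:
  Karl Harris (Paris) bought Device N for $133.09
  Karl Harris (Paris) bought Part R for $111.45
  Ivan White (Moscow) bought Device N for $161.05
  Karl Harris (Paris) bought Device N for $80.94
  Karl Harris (Paris) bought Device N for $74.51

Total per person:
  Karl Harris: $399.99
  Ivan White: $161.05

Top spender: Karl Harris ($399.99)

Karl Harris ($399.99)


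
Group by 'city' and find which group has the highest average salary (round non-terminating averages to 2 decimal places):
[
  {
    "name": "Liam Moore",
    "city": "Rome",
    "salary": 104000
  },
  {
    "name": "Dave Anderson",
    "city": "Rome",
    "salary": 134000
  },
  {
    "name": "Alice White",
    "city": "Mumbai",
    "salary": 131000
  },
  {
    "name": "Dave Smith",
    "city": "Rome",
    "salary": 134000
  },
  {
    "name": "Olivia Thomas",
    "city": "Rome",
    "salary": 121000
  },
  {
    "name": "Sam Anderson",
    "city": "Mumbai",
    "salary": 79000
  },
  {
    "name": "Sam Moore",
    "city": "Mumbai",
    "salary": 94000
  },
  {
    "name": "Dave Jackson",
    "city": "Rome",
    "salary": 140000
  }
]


Group by: city

Groups:
  Mumbai: 3 people, avg salary = 304000/3 ≈ $101333.33
  Rome: 5 people, avg salary = 633000/5 = $126600

Highest average salary: Rome ($126600)

Rome ($126600)


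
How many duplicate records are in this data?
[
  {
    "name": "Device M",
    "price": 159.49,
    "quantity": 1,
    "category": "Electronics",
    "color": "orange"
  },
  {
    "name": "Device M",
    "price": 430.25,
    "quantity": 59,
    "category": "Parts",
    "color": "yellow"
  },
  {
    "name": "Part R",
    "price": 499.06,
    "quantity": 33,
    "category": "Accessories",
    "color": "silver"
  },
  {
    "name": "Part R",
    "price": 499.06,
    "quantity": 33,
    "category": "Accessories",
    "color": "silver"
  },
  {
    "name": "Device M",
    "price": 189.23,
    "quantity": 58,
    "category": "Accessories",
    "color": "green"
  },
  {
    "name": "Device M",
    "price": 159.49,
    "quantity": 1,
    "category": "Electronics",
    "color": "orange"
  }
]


Checking 6 records for duplicates:

  Row 1: Device M ($159.49, qty 1)
  Row 2: Device M ($430.25, qty 59)
  Row 3: Part R ($499.06, qty 33)
  Row 4: Part R ($499.06, qty 33) <-- DUPLICATE
  Row 5: Device M ($189.23, qty 58)
  Row 6: Device M ($159.49, qty 1) <-- DUPLICATE

Duplicates found: 2
Unique records: 4

2 duplicates, 4 unique


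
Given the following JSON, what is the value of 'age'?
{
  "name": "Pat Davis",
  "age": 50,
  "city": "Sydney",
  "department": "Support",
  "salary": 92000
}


Looking up field 'age'
Value: 50

50


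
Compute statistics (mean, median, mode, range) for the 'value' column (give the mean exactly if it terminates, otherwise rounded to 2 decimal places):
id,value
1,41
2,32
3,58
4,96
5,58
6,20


Data: [41, 32, 58, 96, 58, 20]
Count: 6
Sum: 305
Mean: 305/6 ≈ 50.83 (rounded to 2 decimal places)
Sorted: [20, 32, 41, 58, 58, 96]
Median: 49.5
Mode: 58 (2 times)
Range: 96 - 20 = 76
Min: 20, Max: 96

mean≈50.83, median=49.5, mode=58, range=76


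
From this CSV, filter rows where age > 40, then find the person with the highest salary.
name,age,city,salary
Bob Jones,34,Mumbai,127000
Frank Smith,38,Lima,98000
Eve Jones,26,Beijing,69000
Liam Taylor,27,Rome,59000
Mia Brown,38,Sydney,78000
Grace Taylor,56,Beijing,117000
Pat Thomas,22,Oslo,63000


Filter: age > 40
Sort by: salary (descending)

Filtered records (1):
  Grace Taylor, age 56, salary $117000

Highest salary: Grace Taylor ($117000)

Grace Taylor


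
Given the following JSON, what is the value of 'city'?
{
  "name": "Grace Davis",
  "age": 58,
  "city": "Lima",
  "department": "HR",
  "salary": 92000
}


Looking up field 'city'
Value: Lima

Lima


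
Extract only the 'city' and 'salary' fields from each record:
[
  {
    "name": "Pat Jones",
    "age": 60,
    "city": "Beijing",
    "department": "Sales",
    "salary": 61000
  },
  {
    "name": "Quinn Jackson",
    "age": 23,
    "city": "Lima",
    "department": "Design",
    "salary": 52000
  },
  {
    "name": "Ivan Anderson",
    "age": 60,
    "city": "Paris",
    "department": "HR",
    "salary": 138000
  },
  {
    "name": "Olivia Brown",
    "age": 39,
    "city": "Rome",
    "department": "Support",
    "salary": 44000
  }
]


Original: 4 records with fields: name, age, city, department, salary
Keep: ['city', 'salary']
Drop: ['name', 'age', 'department']
Result: 4 records, 2 fields each

[
  {
    "city": "Beijing",
    "salary": 61000
  },
  {
    "city": "Lima",
    "salary": 52000
  },
  {
    "city": "Paris",
    "salary": 138000
  },
  {
    "city": "Rome",
    "salary": 44000
  }
]


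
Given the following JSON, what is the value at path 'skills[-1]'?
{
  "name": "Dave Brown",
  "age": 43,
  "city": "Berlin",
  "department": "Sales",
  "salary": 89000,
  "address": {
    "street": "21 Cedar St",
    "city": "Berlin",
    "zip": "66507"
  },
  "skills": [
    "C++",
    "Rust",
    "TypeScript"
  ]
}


Query: skills[-1]
Path: skills -> last element
Value: TypeScript

TypeScript


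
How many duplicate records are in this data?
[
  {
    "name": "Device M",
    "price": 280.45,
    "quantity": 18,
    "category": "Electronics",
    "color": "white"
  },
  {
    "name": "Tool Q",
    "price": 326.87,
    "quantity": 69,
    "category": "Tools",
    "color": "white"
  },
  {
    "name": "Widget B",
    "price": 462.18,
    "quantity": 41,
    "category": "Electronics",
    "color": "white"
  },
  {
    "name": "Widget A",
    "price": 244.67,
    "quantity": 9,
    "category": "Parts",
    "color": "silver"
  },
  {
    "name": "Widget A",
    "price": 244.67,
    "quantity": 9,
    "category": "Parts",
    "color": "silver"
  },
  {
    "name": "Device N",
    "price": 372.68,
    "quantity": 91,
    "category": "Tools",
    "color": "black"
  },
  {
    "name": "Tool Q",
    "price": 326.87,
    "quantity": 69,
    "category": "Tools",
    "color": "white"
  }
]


Checking 7 records for duplicates:

  Row 1: Device M ($280.45, qty 18)
  Row 2: Tool Q ($326.87, qty 69)
  Row 3: Widget B ($462.18, qty 41)
  Row 4: Widget A ($244.67, qty 9)
  Row 5: Widget A ($244.67, qty 9) <-- DUPLICATE
  Row 6: Device N ($372.68, qty 91)
  Row 7: Tool Q ($326.87, qty 69) <-- DUPLICATE

Duplicates found: 2
Unique records: 5

2 duplicates, 5 unique


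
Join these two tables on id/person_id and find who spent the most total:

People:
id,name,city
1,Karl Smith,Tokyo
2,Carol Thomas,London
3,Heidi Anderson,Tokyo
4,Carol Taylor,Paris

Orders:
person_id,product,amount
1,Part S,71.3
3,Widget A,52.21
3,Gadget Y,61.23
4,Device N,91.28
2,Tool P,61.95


Join on: people.id = orders.person_id

Joined rows:
  Karl Smith (Tokyo) bought Part S for $71.3
  Heidi Anderson (Tokyo) bought Widget A for $52.21
  Heidi Anderson (Tokyo) bought Gadget Y for $61.23
  Carol Taylor (Paris) bought Device N for $91.28
  Carol Thomas (London) bought Tool P for $61.95

Total per person:
  Heidi Anderson: $113.44
  Carol Taylor: $91.28
  Karl Smith: $71.30
  Carol Thomas: $61.95

Top spender: Heidi Anderson ($113.44)

Heidi Anderson ($113.44)


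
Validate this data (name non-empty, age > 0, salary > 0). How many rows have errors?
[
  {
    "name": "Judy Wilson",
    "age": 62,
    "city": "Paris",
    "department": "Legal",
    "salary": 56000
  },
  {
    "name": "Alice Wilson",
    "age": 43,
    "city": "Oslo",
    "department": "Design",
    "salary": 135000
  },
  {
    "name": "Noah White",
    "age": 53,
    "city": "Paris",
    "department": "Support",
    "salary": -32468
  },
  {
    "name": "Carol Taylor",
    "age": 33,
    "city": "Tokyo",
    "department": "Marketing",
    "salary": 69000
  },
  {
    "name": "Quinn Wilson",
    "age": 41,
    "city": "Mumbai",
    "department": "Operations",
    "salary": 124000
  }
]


Validating 5 records:
Rules: name non-empty, age > 0, salary > 0

  Row 1 (Judy Wilson): OK
  Row 2 (Alice Wilson): OK
  Row 3 (Noah White): negative salary: -32468
  Row 4 (Carol Taylor): OK
  Row 5 (Quinn Wilson): OK

Total errors: 1

1 errors


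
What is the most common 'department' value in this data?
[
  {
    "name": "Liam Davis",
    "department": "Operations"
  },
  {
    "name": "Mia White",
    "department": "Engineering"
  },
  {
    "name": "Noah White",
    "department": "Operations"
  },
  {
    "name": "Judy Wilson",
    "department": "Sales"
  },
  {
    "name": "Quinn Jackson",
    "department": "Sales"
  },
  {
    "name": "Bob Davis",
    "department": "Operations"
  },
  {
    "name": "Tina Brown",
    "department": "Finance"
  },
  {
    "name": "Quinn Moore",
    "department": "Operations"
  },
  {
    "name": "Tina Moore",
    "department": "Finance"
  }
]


Counting 'department' values across 9 records:

  Operations: 4 ####
  Sales: 2 ##
  Finance: 2 ##
  Engineering: 1 #

Most common: Operations (4 times)

Operations (4 times)


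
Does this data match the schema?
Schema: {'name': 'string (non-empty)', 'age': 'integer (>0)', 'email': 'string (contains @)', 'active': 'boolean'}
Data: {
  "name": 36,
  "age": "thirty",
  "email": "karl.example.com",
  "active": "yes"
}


Validating each field against schema:
  name: FAIL (36 is not a string)
  age: FAIL ("thirty" is not an integer)
  email: FAIL ("karl.example.com" does not contain @)
  active: FAIL ("yes" is not a boolean)

Result: INVALID (4 errors: name, age, email, active)

INVALID (4 errors: name, age, email, active)


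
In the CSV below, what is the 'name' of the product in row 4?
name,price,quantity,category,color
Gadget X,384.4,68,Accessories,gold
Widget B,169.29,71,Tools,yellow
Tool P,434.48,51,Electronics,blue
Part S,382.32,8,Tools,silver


Query: Row 4 ('Part S'), column 'name'
Value: Part S

Part S


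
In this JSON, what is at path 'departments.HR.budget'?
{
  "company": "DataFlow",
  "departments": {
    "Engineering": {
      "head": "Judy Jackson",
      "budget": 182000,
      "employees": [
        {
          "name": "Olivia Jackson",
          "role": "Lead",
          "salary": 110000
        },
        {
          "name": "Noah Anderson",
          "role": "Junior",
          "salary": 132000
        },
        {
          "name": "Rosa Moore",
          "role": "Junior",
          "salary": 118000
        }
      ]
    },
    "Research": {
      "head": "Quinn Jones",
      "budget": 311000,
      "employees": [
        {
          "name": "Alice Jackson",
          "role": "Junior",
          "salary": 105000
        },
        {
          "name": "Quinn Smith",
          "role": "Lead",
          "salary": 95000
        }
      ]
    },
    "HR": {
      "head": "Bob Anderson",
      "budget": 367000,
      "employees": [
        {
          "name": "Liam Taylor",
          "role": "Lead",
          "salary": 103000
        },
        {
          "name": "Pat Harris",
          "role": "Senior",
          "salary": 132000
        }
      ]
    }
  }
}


Path: departments.HR.budget

Navigate:
  -> departments
  -> HR
  -> budget = 367000

367000


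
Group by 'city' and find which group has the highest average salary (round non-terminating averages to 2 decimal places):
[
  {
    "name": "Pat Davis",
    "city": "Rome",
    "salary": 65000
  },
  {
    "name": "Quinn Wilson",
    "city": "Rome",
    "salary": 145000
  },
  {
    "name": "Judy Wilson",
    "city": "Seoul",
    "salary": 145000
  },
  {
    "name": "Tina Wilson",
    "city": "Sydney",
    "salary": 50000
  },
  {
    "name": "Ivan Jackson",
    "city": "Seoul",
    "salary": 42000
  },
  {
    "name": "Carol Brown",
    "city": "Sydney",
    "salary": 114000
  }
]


Group by: city

Groups:
  Rome: 2 people, avg salary = 210000/2 = $105000
  Seoul: 2 people, avg salary = 187000/2 = $93500
  Sydney: 2 people, avg salary = 164000/2 = $82000

Highest average salary: Rome ($105000)

Rome ($105000)


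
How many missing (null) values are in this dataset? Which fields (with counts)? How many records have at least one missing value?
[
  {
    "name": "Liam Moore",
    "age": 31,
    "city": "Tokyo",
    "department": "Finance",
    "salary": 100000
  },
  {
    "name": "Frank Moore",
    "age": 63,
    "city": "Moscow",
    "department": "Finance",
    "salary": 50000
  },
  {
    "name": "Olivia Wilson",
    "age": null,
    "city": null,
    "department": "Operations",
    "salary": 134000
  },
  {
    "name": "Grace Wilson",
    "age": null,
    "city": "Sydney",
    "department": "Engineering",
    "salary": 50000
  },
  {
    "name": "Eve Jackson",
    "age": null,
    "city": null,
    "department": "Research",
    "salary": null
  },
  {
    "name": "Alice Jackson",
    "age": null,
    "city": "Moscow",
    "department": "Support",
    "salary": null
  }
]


Checking for missing (null) values in 6 records:

  Liam Moore: complete
  Frank Moore: complete
  Olivia Wilson: age, city
  Grace Wilson: age
  Eve Jackson: age, city, salary
  Alice Jackson: age, salary

Per field:
  name: 0 missing
  age: 4 missing
  city: 2 missing
  department: 0 missing
  salary: 2 missing

Total missing values: 8
Records with any missing: 4

8 missing values (age: 4, city: 2, salary: 2); 4 incomplete records
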